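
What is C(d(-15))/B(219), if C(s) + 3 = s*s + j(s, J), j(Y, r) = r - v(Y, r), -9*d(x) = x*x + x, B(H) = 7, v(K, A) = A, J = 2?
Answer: 4873/63 ≈ 77.349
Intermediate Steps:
d(x) = -x/9 - x²/9 (d(x) = -(x*x + x)/9 = -(x² + x)/9 = -(x + x²)/9 = -x/9 - x²/9)
j(Y, r) = 0 (j(Y, r) = r - r = 0)
C(s) = -3 + s² (C(s) = -3 + (s*s + 0) = -3 + (s² + 0) = -3 + s²)
C(d(-15))/B(219) = (-3 + (-⅑*(-15)*(1 - 15))²)/7 = (-3 + (-⅑*(-15)*(-14))²)*(⅐) = (-3 + (-70/3)²)*(⅐) = (-3 + 4900/9)*(⅐) = (4873/9)*(⅐) = 4873/63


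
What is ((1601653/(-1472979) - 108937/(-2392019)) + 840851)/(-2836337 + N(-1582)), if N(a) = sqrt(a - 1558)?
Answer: -1200437289235966558306097/4049289255262410121084587 - 5925290982455022734*I*sqrt(785)/28345024786836870847592109 ≈ -0.29646 - 5.8569e-6*I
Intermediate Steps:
N(a) = sqrt(-1558 + a)
((1601653/(-1472979) - 108937/(-2392019)) + 840851)/(-2836337 + N(-1582)) = ((1601653/(-1472979) - 108937/(-2392019)) + 840851)/(-2836337 + sqrt(-1558 - 1582)) = ((1601653*(-1/1472979) - 108937*(-1/2392019)) + 840851)/(-2836337 + sqrt(-3140)) = ((-1601653/1472979 + 108937/2392019) + 840851)/(-2836337 + 2*I*sqrt(785)) = (-3670722494084/3523393754601 + 840851)/(-2836337 + 2*I*sqrt(785)) = 2962645491227511367/(3523393754601*(-2836337 + 2*I*sqrt(785)))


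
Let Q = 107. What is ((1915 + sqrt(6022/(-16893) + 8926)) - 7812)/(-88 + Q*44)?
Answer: -5897/4620 + sqrt(17688483862)/6503805 ≈ -1.2560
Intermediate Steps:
((1915 + sqrt(6022/(-16893) + 8926)) - 7812)/(-88 + Q*44) = ((1915 + sqrt(6022/(-16893) + 8926)) - 7812)/(-88 + 107*44) = ((1915 + sqrt(6022*(-1/16893) + 8926)) - 7812)/(-88 + 4708) = ((1915 + sqrt(-6022/16893 + 8926)) - 7812)/4620 = ((1915 + sqrt(150780896/16893)) - 7812)*(1/4620) = ((1915 + 4*sqrt(17688483862)/5631) - 7812)*(1/4620) = (-5897 + 4*sqrt(17688483862)/5631)*(1/4620) = -5897/4620 + sqrt(17688483862)/6503805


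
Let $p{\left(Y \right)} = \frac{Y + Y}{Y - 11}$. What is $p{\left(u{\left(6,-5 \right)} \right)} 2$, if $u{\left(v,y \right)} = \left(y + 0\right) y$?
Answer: $\frac{50}{7} \approx 7.1429$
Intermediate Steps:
$u{\left(v,y \right)} = y^{2}$ ($u{\left(v,y \right)} = y y = y^{2}$)
$p{\left(Y \right)} = \frac{2 Y}{-11 + Y}$
$p{\left(u{\left(6,-5 \right)} \right)} 2 = \frac{2 \left(-5\right)^{2}}{-11 + \left(-5\right)^{2}} \cdot 2 = 2 \cdot 25 \frac{1}{-11 + 25} \cdot 2 = 2 \cdot 25 \cdot \frac{1}{14} \cdot 2 = \frac{25}{7} \cdot 2 = \frac{50}{7}$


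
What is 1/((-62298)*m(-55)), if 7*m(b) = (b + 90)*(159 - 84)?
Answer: -1/23361750 ≈ -4.2805e-8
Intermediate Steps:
m(b) = 6750/7 + 75*b/7 (m(b) = ((b + 90)*(159 - 84))/7 = ((90 + b)*75)/7 = (6750 + 75*b)/7 = 6750/7 + 75*b/7)
1/((-62298)*m(-55)) = 1/((-62298)*(6750/7 + (75/7)*(-55))) = -1/(62298*(6750/7 - 4125/7)) = -1/62298/375 = -1/62298*1/375 = -1/23361750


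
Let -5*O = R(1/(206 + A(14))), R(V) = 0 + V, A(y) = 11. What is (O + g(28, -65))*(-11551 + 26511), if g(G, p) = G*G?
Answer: 2545111888/217 ≈ 1.1729e+7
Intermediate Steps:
g(G, p) = G²
R(V) = V
O = -1/1085 (O = -1/(5*(206 + 11)) = -⅕/217 = -⅕*1/217 = -1/1085 ≈ -0.00092166)
(O + g(28, -65))*(-11551 + 26511) = (-1/1085 + 28²)*(-11551 + 26511) = (-1/1085 + 784)*14960 = (850639/1085)*14960 = 2545111888/217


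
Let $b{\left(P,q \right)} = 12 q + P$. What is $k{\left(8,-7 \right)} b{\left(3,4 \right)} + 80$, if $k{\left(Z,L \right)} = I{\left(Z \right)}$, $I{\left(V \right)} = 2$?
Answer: $182$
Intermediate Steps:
$k{\left(Z,L \right)} = 2$
$b{\left(P,q \right)} = P + 12 q$
$k{\left(8,-7 \right)} b{\left(3,4 \right)} + 80 = 2 \left(3 + 12 \cdot 4\right) + 80 = 2 \left(3 + 48\right) + 80 = 2 \cdot 51 + 80 = 102 + 80 = 182$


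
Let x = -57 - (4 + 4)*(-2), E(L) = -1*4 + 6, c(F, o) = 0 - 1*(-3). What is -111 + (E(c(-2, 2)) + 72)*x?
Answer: -3145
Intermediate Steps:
c(F, o) = 3 (c(F, o) = 0 + 3 = 3)
E(L) = 2 (E(L) = -4 + 6 = 2)
x = -41 (x = -57 - 8*(-2) = -57 - 1*(-16) = -57 + 16 = -41)
-111 + (E(c(-2, 2)) + 72)*x = -111 + (2 + 72)*(-41) = -111 + 74*(-41) = -111 - 3034 = -3145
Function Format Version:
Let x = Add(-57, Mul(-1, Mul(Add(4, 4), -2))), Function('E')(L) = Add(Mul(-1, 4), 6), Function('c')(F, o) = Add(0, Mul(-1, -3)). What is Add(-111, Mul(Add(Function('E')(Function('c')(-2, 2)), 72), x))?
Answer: -3145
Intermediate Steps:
Function('c')(F, o) = 3 (Function('c')(F, o) = Add(0, 3) = 3)
Function('E')(L) = 2 (Function('E')(L) = Add(-4, 6) = 2)
x = -41 (x = Add(-57, Mul(-1, Mul(8, -2))) = Add(-57, Mul(-1, -16)) = Add(-57, 16) = -41)
Add(-111, Mul(Add(Function('E')(Function('c')(-2, 2)), 72), x)) = Add(-111, Mul(Add(2, 72), -41)) = Add(-111, Mul(74, -41)) = Add(-111, -3034) = -3145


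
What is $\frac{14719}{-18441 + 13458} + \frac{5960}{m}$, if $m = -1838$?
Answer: $- \frac{28376101}{4579377} \approx -6.1965$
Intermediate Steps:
$\frac{14719}{-18441 + 13458} + \frac{5960}{m} = \frac{14719}{-18441 + 13458} + \frac{5960}{-1838} = \frac{14719}{-4983} + 5960 \left(- \frac{1}{1838}\right) = 14719 \left(- \frac{1}{4983}\right) - \frac{2980}{919} = - \frac{14719}{4983} - \frac{2980}{919} = - \frac{28376101}{4579377}$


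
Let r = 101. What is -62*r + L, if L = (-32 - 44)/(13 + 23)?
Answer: -56377/9 ≈ -6264.1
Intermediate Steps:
L = -19/9 (L = -76/36 = -76*1/36 = -19/9 ≈ -2.1111)
-62*r + L = -62*101 - 19/9 = -6262 - 19/9 = -56377/9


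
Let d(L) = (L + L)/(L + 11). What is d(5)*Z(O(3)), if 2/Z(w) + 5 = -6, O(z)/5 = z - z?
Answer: -5/44 ≈ -0.11364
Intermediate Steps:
O(z) = 0 (O(z) = 5*(z - z) = 5*0 = 0)
Z(w) = -2/11 (Z(w) = 2/(-5 - 6) = 2/(-11) = 2*(-1/11) = -2/11)
d(L) = 2*L/(11 + L) (d(L) = (2*L)/(11 + L) = 2*L/(11 + L))
d(5)*Z(O(3)) = (2*5/(11 + 5))*(-2/11) = (2*5/16)*(-2/11) = (2*5*(1/16))*(-2/11) = (5/8)*(-2/11) = -5/44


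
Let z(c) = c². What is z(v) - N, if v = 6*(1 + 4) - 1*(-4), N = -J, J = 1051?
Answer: 2207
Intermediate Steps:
N = -1051 (N = -1*1051 = -1051)
v = 34 (v = 6*5 + 4 = 30 + 4 = 34)
z(v) - N = 34² - 1*(-1051) = 1156 + 1051 = 2207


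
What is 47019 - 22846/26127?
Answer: 1228442567/26127 ≈ 47018.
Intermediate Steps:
47019 - 22846/26127 = 1228442567/26127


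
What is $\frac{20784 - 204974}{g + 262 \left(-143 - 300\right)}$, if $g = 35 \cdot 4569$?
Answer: $- \frac{184190}{43849} \approx -4.2006$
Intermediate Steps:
$g = 159915$
$\frac{20784 - 204974}{g + 262 \left(-143 - 300\right)} = \frac{20784 - 204974}{159915 + 262 \left(-143 - 300\right)} = - \frac{184190}{159915 + 262 \left(-443\right)} = - \frac{184190}{159915 - 116066} = - \frac{184190}{43849}$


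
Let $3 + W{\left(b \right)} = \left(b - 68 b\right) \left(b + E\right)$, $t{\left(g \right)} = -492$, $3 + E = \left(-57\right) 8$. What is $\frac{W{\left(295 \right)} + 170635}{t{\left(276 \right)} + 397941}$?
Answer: $\frac{1137364}{132483} \approx 8.585$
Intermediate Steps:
$E = -459$ ($E = -3 - 456 = -459$)
$W{\left(b \right)} = -3 - 67 b \left(-459 + b\right)$ ($W{\left(b \right)} = -3 + \left(b - 68 b\right) \left(b - 459\right) = -3 + - 67 b \left(-459 + b\right) = -3 - 67 b \left(-459 + b\right)$)
$\frac{W{\left(295 \right)} + 170635}{t{\left(276 \right)} + 397941} = \frac{\left(-3 - 67 \cdot 295^{2} + 30753 \cdot 295\right) + 170635}{-492 + 397941} = \frac{\left(-3 - 5830675 + 9072135\right) + 170635}{397449} = \left(\left(-3 - 5830675 + 9072135\right) + 170635\right) \frac{1}{397449} = \left(3241457 + 170635\right) \frac{1}{397449} = 3412092 \cdot \frac{1}{397449} = \frac{1137364}{132483}$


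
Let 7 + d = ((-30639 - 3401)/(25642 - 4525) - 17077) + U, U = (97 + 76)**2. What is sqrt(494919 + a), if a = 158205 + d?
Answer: sqrt(296973298292961)/21117 ≈ 816.07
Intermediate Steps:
U = 29929 (U = 173**2 = 29929)
d = 271213825/21117 (d = -7 + (((-30639 - 3401)/(25642 - 4525) - 17077) + 29929) = -7 + ((-34040/21117 - 17077) + 29929) = -7 + (-360649049/21117 + 29929) = -7 + 271361644/21117 = 271213825/21117 ≈ 12843.)
a = 3612028810/21117 (a = 158205 + 271213825/21117 = 3612028810/21117 ≈ 1.7105e+5)
sqrt(494919 + a) = sqrt(494919 + 3612028810/21117) = sqrt(14063233333/21117) = sqrt(296973298292961)/21117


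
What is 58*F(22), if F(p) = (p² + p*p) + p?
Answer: 57420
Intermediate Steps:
F(p) = p + 2*p² (F(p) = (p² + p²) + p = 2*p² + p = p + 2*p²)
58*F(22) = 58*(22*(1 + 2*22)) = 58*(22*(1 + 44)) = 58*(22*45) = 58*990 = 57420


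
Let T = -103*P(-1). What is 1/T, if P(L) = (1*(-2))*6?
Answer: 1/1236 ≈ 0.00080906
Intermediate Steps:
P(L) = -12 (P(L) = -2*6 = -12)
T = 1236 (T = -103*(-12) = 1236)
1/T = 1/1236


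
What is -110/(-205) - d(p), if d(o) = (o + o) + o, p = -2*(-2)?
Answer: -470/41 ≈ -11.463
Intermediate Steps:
p = 4
d(o) = 3*o (d(o) = 2*o + o = 3*o)
-110/(-205) - d(p) = -110/(-205) - 3*4 = -110*(-1/205) - 1*12 = 22/41 - 12 = -470/41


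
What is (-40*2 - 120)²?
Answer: 40000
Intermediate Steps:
(-40*2 - 120)² = (-80 - 120)² = (-200)² = 40000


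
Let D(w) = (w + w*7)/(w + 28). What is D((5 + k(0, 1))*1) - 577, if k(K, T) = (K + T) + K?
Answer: -9785/17 ≈ -575.59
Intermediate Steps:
k(K, T) = T + 2*K
D(w) = 8*w/(28 + w) (D(w) = (w + 7*w)/(28 + w) = (8*w)/(28 + w) = 8*w/(28 + w))
D((5 + k(0, 1))*1) - 577 = 8*((5 + (1 + 2*0))*1)/(28 + (5 + (1 + 2*0))*1) - 577 = 8*((5 + (1 + 0))*1)/(28 + (5 + (1 + 0))*1) - 577 = 8*((5 + 1)*1)/(28 + (5 + 1)*1) - 577 = 8*(6*1)/(28 + 6*1) - 577 = 8*6/(28 + 6) - 577 = 8*6/34 - 577 = 8*6*(1/34) - 577 = 24/17 - 577 = -9785/17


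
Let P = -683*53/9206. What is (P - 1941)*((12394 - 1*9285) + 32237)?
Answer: -316435860285/4603 ≈ -6.8746e+7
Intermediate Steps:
P = -36199/9206 (P = -36199*1/9206 = -36199/9206 ≈ -3.9321)
(P - 1941)*((12394 - 1*9285) + 32237) = (-36199/9206 - 1941)*((12394 - 1*9285) + 32237) = -17905045*((12394 - 9285) + 32237)/9206 = -17905045*(3109 + 32237)/9206 = -17905045/9206*35346 = -316435860285/4603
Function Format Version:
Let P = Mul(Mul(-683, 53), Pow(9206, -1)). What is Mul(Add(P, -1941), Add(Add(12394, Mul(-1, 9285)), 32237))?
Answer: Rational(-316435860285, 4603) ≈ -6.8746e+7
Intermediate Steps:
P = Rational(-36199, 9206) (P = Mul(-36199, Rational(1, 9206)) = Rational(-36199, 9206) ≈ -3.9321)
Mul(Add(P, -1941), Add(Add(12394, Mul(-1, 9285)), 32237)) = Mul(Add(Rational(-36199, 9206), -1941), Add(Add(12394, Mul(-1, 9285)), 32237)) = Mul(Rational(-17905045, 9206), Add(Add(12394, -9285), 32237)) = Mul(Rational(-17905045, 9206), Add(3109, 32237)) = Mul(Rational(-17905045, 9206), 35346) = Rational(-316435860285, 4603)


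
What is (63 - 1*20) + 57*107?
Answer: 6142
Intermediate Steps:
(63 - 1*20) + 57*107 = (63 - 20) + 6099 = 43 + 6099 = 6142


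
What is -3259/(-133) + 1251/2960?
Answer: 9813023/393680 ≈ 24.926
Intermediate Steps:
-3259/(-133) + 1251/2960 = -3259*(-1/133) + 1251*(1/2960) = 3259/133 + 1251/2960 = 9813023/393680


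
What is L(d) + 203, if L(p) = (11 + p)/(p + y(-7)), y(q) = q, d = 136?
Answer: 8778/43 ≈ 204.14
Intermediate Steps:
L(p) = (11 + p)/(-7 + p) (L(p) = (11 + p)/(p - 7) = (11 + p)/(-7 + p))
L(d) + 203 = (11 + 136)/(-7 + 136) + 203 = 147/129 + 203 = (1/129)*147 + 203 = 49/43 + 203 = 8778/43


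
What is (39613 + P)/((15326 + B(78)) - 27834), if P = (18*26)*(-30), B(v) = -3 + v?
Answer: -25573/12433 ≈ -2.0569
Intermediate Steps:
P = -14040 (P = 468*(-30) = -14040)
(39613 + P)/((15326 + B(78)) - 27834) = (39613 - 14040)/((15326 + (-3 + 78)) - 27834) = 25573/((15326 + 75) - 27834) = 25573/(15401 - 27834) = 25573/(-12433) = 25573*(-1/12433) = -25573/12433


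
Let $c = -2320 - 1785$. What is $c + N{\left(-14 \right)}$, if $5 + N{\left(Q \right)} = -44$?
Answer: $-4154$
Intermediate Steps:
$N{\left(Q \right)} = -49$ ($N{\left(Q \right)} = -5 - 44 = -49$)
$c = -4105$
$c + N{\left(-14 \right)} = -4105 - 49 = -4154$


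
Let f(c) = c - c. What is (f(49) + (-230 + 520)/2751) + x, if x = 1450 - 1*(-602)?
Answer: 5645342/2751 ≈ 2052.1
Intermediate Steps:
f(c) = 0
x = 2052 (x = 1450 + 602 = 2052)
(f(49) + (-230 + 520)/2751) + x = (0 + (-230 + 520)/2751) + 2052 = (0 + 290*(1/2751)) + 2052 = (0 + 290/2751) + 2052 = 290/2751 + 2052 = 5645342/2751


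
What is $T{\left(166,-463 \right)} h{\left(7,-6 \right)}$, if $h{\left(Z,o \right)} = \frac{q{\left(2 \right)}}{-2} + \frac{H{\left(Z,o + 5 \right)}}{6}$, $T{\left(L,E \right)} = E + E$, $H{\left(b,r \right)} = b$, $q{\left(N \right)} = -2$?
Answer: $- \frac{6019}{3} \approx -2006.3$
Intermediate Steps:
$T{\left(L,E \right)} = 2 E$
$h{\left(Z,o \right)} = 1 + \frac{Z}{6}$ ($h{\left(Z,o \right)} = - \frac{2}{-2} + \frac{Z}{6} = \left(-2\right) \left(- \frac{1}{2}\right) + Z \frac{1}{6} = 1 + \frac{Z}{6}$)
$T{\left(166,-463 \right)} h{\left(7,-6 \right)} = 2 \left(-463\right) \left(1 + \frac{1}{6} \cdot 7\right) = - 926 \left(1 + \frac{7}{6}\right) = \left(-926\right) \frac{13}{6} = - \frac{6019}{3}$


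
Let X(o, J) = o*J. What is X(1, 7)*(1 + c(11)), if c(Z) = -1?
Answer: 0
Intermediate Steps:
X(o, J) = J*o
X(1, 7)*(1 + c(11)) = (7*1)*(1 - 1) = 7*0 = 0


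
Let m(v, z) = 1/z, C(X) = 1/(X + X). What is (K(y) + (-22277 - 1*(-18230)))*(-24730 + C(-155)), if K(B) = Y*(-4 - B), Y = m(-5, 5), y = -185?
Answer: 76870000127/775 ≈ 9.9187e+7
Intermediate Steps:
C(X) = 1/(2*X)
Y = ⅕ (Y = 1/5 = ⅕ ≈ 0.20000)
K(B) = -⅘ - B/5 (K(B) = (-4 - B)/5 = -⅘ - B/5)
(K(y) + (-22277 - 1*(-18230)))*(-24730 + C(-155)) = ((-⅘ - ⅕*(-185)) + (-22277 - 1*(-18230)))*(-24730 + (½)/(-155)) = ((-⅘ + 37) + (-22277 + 18230))*(-24730 + (½)*(-1/155)) = (181/5 - 4047)*(-24730 - 1/310) = -20054/5*(-7666301/310) = 76870000127/775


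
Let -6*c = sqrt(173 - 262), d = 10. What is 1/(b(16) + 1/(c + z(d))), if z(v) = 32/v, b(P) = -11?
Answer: -122971/1321901 - 150*I*sqrt(89)/1321901 ≈ -0.093026 - 0.0010705*I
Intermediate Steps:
c = -I*sqrt(89)/6 (c = -sqrt(173 - 262)/6 = -I*sqrt(89)/6 ≈ -1.5723*I)
1/(b(16) + 1/(c + z(d))) = 1/(-11 + 1/(-I*sqrt(89)/6 + 32/10)) = 1/(-11 + 1/(-I*sqrt(89)/6 + 32*(1/10))) = 1/(-11 + 1/(-I*sqrt(89)/6 + 16/5)) = 1/(-11 + 1/(16/5 - I*sqrt(89)/6))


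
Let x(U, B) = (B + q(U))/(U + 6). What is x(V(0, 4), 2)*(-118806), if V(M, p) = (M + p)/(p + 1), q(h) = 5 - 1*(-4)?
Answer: -3267165/17 ≈ -1.9219e+5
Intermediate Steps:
q(h) = 9 (q(h) = 5 + 4 = 9)
V(M, p) = (M + p)/(1 + p)
x(U, B) = (9 + B)/(6 + U) (x(U, B) = (B + 9)/(U + 6) = (9 + B)/(6 + U))
x(V(0, 4), 2)*(-118806) = ((9 + 2)/(6 + (0 + 4)/(1 + 4)))*(-118806) = (11/(6 + 4/5))*(-118806) = (11/(34/5))*(-118806) = ((5/34)*11)*(-118806) = (55/34)*(-118806) = -3267165/17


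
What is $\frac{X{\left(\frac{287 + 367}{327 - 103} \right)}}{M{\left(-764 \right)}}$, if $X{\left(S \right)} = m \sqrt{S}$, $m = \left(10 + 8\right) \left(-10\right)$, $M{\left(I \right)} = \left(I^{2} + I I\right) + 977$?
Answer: $- \frac{45 \sqrt{2289}}{8178583} \approx -0.00026324$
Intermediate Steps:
$M{\left(I \right)} = 977 + 2 I^{2}$ ($M{\left(I \right)} = \left(I^{2} + I^{2}\right) + 977 = 2 I^{2} + 977 = 977 + 2 I^{2}$)
$m = -180$ ($m = 18 \left(-10\right) = -180$)
$X{\left(S \right)} = - 180 \sqrt{S}$
$\frac{X{\left(\frac{287 + 367}{327 - 103} \right)}}{M{\left(-764 \right)}} = \frac{\left(-180\right) \sqrt{\frac{287 + 367}{327 - 103}}}{977 + 2 \left(-764\right)^{2}} = \frac{\left(-180\right) \sqrt{\frac{654}{224}}}{977 + 2 \cdot 583696} = \frac{\left(-180\right) \sqrt{654 \cdot \frac{1}{224}}}{977 + 1167392} = \frac{\left(-180\right) \sqrt{\frac{327}{112}}}{1168369} = - 180 \frac{\sqrt{2289}}{28} \cdot \frac{1}{1168369} = - \frac{45 \sqrt{2289}}{7} \cdot \frac{1}{1168369} = - \frac{45 \sqrt{2289}}{8178583}$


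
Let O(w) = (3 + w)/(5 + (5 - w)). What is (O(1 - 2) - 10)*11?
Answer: -108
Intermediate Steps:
O(w) = (3 + w)/(10 - w)
(O(1 - 2) - 10)*11 = ((-3 - (1 - 2))/(-10 + (1 - 2)) - 10)*11 = ((-3 - 1*(-1))/(-10 - 1) - 10)*11 = ((-3 + 1)/(-11) - 10)*11 = (-1/11*(-2) - 10)*11 = (2/11 - 10)*11 = -108/11*11 = -108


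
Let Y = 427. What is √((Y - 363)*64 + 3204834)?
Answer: √3208930 ≈ 1791.3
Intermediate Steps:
√((Y - 363)*64 + 3204834) = √((427 - 363)*64 + 3204834) = √(64*64 + 3204834) = √(4096 + 3204834) = √3208930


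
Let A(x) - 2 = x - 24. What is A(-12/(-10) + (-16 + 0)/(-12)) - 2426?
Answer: -36682/15 ≈ -2445.5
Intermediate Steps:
A(x) = -22 + x (A(x) = 2 + (x - 24) = 2 + (-24 + x) = -22 + x)
A(-12/(-10) + (-16 + 0)/(-12)) - 2426 = (-22 + (-12/(-10) + (-16 + 0)/(-12))) - 2426 = (-22 + (-12*(-⅒) - 16*(-1/12))) - 2426 = (-22 + (6/5 + 4/3)) - 2426 = (-22 + 38/15) - 2426 = -292/15 - 2426 = -36682/15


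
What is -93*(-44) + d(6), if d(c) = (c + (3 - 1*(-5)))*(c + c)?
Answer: 4260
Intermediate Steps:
d(c) = 2*c*(8 + c) (d(c) = (c + (3 + 5))*(2*c) = (c + 8)*(2*c) = (8 + c)*(2*c) = 2*c*(8 + c))
-93*(-44) + d(6) = -93*(-44) + 2*6*(8 + 6) = 4092 + 2*6*14 = 4092 + 168 = 4260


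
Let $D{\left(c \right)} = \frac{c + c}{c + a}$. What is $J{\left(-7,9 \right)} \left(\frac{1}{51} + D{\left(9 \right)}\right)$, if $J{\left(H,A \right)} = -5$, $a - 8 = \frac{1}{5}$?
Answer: $- \frac{11690}{2193} \approx -5.3306$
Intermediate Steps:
$a = \frac{41}{5}$ ($a = 8 + \frac{1}{5} = \frac{41}{5} \approx 8.2$)
$D{\left(c \right)} = \frac{2 c}{\frac{41}{5} + c}$ ($D{\left(c \right)} = \frac{c + c}{c + \frac{41}{5}} = \frac{2 c}{\frac{41}{5} + c}$)
$J{\left(-7,9 \right)} \left(\frac{1}{51} + D{\left(9 \right)}\right) = - 5 \left(\frac{1}{51} + 10 \cdot 9 \frac{1}{41 + 5 \cdot 9}\right) = - 5 \left(\frac{1}{51} + 10 \cdot 9 \frac{1}{41 + 45}\right) = - 5 \left(\frac{1}{51} + 10 \cdot 9 \cdot \frac{1}{86}\right) = - 5 \left(\frac{1}{51} + \frac{45}{43}\right) = \left(-5\right) \frac{2338}{2193} = - \frac{11690}{2193}$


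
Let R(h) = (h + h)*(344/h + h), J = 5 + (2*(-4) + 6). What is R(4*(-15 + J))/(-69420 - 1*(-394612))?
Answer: 662/40649 ≈ 0.016286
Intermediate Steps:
J = 3 (J = 5 + (-8 + 6) = 5 - 2 = 3)
R(h) = 2*h*(h + 344/h) (R(h) = (2*h)*(h + 344/h) = 2*h*(h + 344/h))
R(4*(-15 + J))/(-69420 - 1*(-394612)) = (688 + 2*(4*(-15 + 3))²)/(-69420 - 1*(-394612)) = (688 + 2*(4*(-12))²)/(-69420 + 394612) = (688 + 2*(-48)²)/325192 = (688 + 2*2304)*(1/325192) = (688 + 4608)*(1/325192) = 5296*(1/325192) = 662/40649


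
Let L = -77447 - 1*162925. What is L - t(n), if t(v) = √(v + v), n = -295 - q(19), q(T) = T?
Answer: -240372 - 2*I*√157 ≈ -2.4037e+5 - 25.06*I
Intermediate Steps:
L = -240372 (L = -77447 - 162925 = -240372)
n = -314 (n = -295 - 1*19 = -295 - 19 = -314)
t(v) = √2*√v (t(v) = √(2*v) = √2*√v)
L - t(n) = -240372 - √2*√(-314) = -240372 - √2*I*√314 = -240372 - 2*I*√157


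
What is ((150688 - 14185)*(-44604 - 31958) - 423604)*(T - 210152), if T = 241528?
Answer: -327922068715040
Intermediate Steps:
((150688 - 14185)*(-44604 - 31958) - 423604)*(T - 210152) = ((150688 - 14185)*(-44604 - 31958) - 423604)*(241528 - 210152) = (136503*(-76562) - 423604)*31376 = (-10450942686 - 423604)*31376 = -10451366290*31376 = -327922068715040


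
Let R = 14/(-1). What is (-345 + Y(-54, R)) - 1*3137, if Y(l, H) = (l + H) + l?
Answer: -3604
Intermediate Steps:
R = -14 (R = 14*(-1) = -14)
Y(l, H) = H + 2*l (Y(l, H) = (H + l) + l = H + 2*l)
(-345 + Y(-54, R)) - 1*3137 = (-345 + (-14 + 2*(-54))) - 1*3137 = (-345 + (-14 - 108)) - 3137 = (-345 - 122) - 3137 = -467 - 3137 = -3604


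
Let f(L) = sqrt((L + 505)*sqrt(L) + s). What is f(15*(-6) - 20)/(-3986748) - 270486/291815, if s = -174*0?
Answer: -270486/291815 - 5**(3/4)*22**(1/4)*sqrt(79)*sqrt(I)/3986748 ≈ -0.92692 - 1.1416e-5*I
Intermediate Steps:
s = 0
f(L) = sqrt(sqrt(L)*(505 + L)) (f(L) = sqrt((L + 505)*sqrt(L) + 0) = sqrt((505 + L)*sqrt(L) + 0) = sqrt(sqrt(L)*(505 + L) + 0) = sqrt(sqrt(L)*(505 + L)))
f(15*(-6) - 20)/(-3986748) - 270486/291815 = sqrt(sqrt(15*(-6) - 20)*(505 + (15*(-6) - 20)))/(-3986748) - 270486/291815 = sqrt(sqrt(-90 - 20)*(505 + (-90 - 20)))*(-1/3986748) - 270486*1/291815 = sqrt(sqrt(-110)*(505 - 110))*(-1/3986748) - 270486/291815 = sqrt((I*sqrt(110))*395)*(-1/3986748) - 270486/291815 = sqrt(395*I*sqrt(110))*(-1/3986748) - 270486/291815 = (5**(3/4)*22**(1/4)*sqrt(79)*sqrt(I))*(-1/3986748) - 270486/291815 = -5**(3/4)*22**(1/4)*sqrt(79)*sqrt(I)/3986748 - 270486/291815 = -270486/291815 - 5**(3/4)*22**(1/4)*sqrt(79)*sqrt(I)/3986748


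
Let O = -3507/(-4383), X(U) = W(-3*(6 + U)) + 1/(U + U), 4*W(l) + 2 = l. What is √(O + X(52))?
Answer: I*√249283087014/75972 ≈ 6.5719*I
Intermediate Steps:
W(l) = -½ + l/4
X(U) = -5 + 1/(2*U) - 3*U/4 (X(U) = (-½ + (-3*(6 + U))/4) + 1/(U + U) = (-½ + (-18 - 3*U)/4) + 1/(2*U) = (-½ + (-9/2 - 3*U/4)) + 1/(2*U) = (-5 - 3*U/4) + 1/(2*U) = -5 + 1/(2*U) - 3*U/4)
O = 1169/1461 (O = -3507*(-1/4383) = 1169/1461 ≈ 0.80014)
√(O + X(52)) = √(1169/1461 + (¼)*(2 - 1*52*(20 + 3*52))/52) = √(1169/1461 + (¼)*(1/52)*(2 - 1*52*(20 + 156))) = √(1169/1461 + (¼)*(1/52)*(2 - 1*52*176)) = √(1169/1461 + (¼)*(1/52)*(2 - 9152)) = √(1169/1461 + (¼)*(1/52)*(-9150)) = √(1169/1461 - 4575/104) = √(-6562499/151944) = I*√249283087014/75972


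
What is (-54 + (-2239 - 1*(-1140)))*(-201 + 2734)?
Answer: -2920549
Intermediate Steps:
(-54 + (-2239 - 1*(-1140)))*(-201 + 2734) = (-54 + (-2239 + 1140))*2533 = (-54 - 1099)*2533 = -1153*2533 = -2920549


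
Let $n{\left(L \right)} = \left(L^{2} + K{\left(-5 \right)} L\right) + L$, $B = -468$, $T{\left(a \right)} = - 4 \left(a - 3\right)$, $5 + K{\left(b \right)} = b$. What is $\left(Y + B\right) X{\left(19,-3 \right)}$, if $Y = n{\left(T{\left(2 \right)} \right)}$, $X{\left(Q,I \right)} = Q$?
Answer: $-9272$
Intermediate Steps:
$K{\left(b \right)} = -5 + b$
$T{\left(a \right)} = 12 - 4 a$ ($T{\left(a \right)} = - 4 \left(-3 + a\right) = 12 - 4 a$)
$n{\left(L \right)} = L^{2} - 9 L$ ($n{\left(L \right)} = \left(L^{2} + \left(-5 - 5\right) L\right) + L = \left(L^{2} - 10 L\right) + L = L^{2} - 9 L$)
$Y = -20$ ($Y = \left(12 - 8\right) \left(-9 + \left(12 - 8\right)\right) = 4 \left(-9 + 4\right) = 4 \left(-5\right) = -20$)
$\left(Y + B\right) X{\left(19,-3 \right)} = \left(-20 - 468\right) 19 = \left(-488\right) 19 = -9272$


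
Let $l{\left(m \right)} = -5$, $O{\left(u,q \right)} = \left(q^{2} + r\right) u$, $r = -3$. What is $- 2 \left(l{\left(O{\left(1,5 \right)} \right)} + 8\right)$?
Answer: $-6$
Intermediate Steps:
$O{\left(u,q \right)} = u \left(-3 + q^{2}\right)$ ($O{\left(u,q \right)} = \left(q^{2} - 3\right) u = \left(-3 + q^{2}\right) u = u \left(-3 + q^{2}\right)$)
$- 2 \left(l{\left(O{\left(1,5 \right)} \right)} + 8\right) = - 2 \left(-5 + 8\right) = \left(-2\right) 3 = -6$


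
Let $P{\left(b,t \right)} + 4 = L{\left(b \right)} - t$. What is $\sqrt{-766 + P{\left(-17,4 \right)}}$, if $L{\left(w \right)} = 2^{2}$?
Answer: $i \sqrt{770} \approx 27.749 i$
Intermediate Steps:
$L{\left(w \right)} = 4$
$P{\left(b,t \right)} = - t$ ($P{\left(b,t \right)} = -4 - \left(-4 + t\right) = - t$)
$\sqrt{-766 + P{\left(-17,4 \right)}} = \sqrt{-766 - 4} = \sqrt{-770} = i \sqrt{770}$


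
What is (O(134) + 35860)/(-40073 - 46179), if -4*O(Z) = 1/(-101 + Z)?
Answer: -4733519/11385264 ≈ -0.41576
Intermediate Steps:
O(Z) = -1/(4*(-101 + Z))
(O(134) + 35860)/(-40073 - 46179) = (-1/(-404 + 4*134) + 35860)/(-40073 - 46179) = (-1/(-404 + 536) + 35860)/(-86252) = (-1/132 + 35860)*(-1/86252) = (4733519/132)*(-1/86252) = -4733519/11385264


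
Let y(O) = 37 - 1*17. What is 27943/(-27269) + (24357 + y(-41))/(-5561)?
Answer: -12240708/2263327 ≈ -5.4083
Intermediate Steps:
y(O) = 20 (y(O) = 37 - 17 = 20)
27943/(-27269) + (24357 + y(-41))/(-5561) = 27943/(-27269) + (24357 + 20)/(-5561) = 27943*(-1/27269) + 24377*(-1/5561) = -27943/27269 - 24377/5561 = -12240708/2263327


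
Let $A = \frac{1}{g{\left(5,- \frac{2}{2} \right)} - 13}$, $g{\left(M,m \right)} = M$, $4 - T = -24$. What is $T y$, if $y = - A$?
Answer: $\frac{7}{2} \approx 3.5$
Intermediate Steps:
$T = 28$ ($T = 4 - -24 = 4 + 24 = 28$)
$A = - \frac{1}{8}$ ($A = \frac{1}{5 - 13} = \frac{1}{-8} = - \frac{1}{8} \approx -0.125$)
$y = \frac{1}{8}$ ($y = \left(-1\right) \left(- \frac{1}{8}\right) = \frac{1}{8} \approx 0.125$)
$T y = 28 \cdot \frac{1}{8} = \frac{7}{2}$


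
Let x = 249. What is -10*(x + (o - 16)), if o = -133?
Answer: -1000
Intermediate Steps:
-10*(x + (o - 16)) = -10*(249 + (-133 - 16)) = -10*(249 - 149) = -10*100 = -1000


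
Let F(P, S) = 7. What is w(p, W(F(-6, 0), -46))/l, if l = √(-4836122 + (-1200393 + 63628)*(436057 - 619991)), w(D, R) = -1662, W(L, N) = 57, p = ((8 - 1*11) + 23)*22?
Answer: -277*√52271224347/17423741449 ≈ -0.0036347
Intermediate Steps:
p = 440 (p = ((8 - 11) + 23)*22 = (-3 + 23)*22 = 20*22 = 440)
l = 2*√52271224347 (l = √(-4836122 - 1136765*(-183934)) = √(-4836122 + 209089733510) = √209084897388 = 2*√52271224347 ≈ 4.5726e+5)
w(p, W(F(-6, 0), -46))/l = -1662*√52271224347/104542448694 = -277*√52271224347/17423741449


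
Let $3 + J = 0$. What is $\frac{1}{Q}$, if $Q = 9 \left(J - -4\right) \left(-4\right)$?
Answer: $- \frac{1}{36} \approx -0.027778$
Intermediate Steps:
$J = -3$ ($J = -3 + 0 = -3$)
$Q = -36$ ($Q = 9 \left(-3 - -4\right) \left(-4\right) = 9 \left(-3 + 4\right) \left(-4\right) = 9 \cdot 1 \left(-4\right) = 9 \left(-4\right) = -36$)
$\frac{1}{Q} = \frac{1}{-36} = - \frac{1}{36}$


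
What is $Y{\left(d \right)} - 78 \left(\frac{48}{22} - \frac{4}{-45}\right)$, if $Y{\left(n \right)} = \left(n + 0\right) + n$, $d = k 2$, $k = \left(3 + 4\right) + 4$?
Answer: $- \frac{21964}{165} \approx -133.12$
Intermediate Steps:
$k = 11$ ($k = 7 + 4 = 11$)
$d = 22$ ($d = 11 \cdot 2 = 22$)
$Y{\left(n \right)} = 2 n$ ($Y{\left(n \right)} = n + n = 2 n$)
$Y{\left(d \right)} - 78 \left(\frac{48}{22} - \frac{4}{-45}\right) = 2 \cdot 22 - 78 \left(\frac{48}{22} - \frac{4}{-45}\right) = 44 - 78 \left(48 \cdot \frac{1}{22} - - \frac{4}{45}\right) = 44 - 78 \left(\frac{24}{11} + \frac{4}{45}\right) = 44 - \frac{29224}{165} = - \frac{21964}{165}$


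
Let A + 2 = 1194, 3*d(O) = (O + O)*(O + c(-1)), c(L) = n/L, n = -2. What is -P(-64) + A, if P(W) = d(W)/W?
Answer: 3700/3 ≈ 1233.3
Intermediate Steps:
c(L) = -2/L
d(O) = 2*O*(2 + O)/3 (d(O) = ((O + O)*(O - 2/(-1)))/3 = ((2*O)*(O - 2*(-1)))/3 = ((2*O)*(O + 2))/3 = ((2*O)*(2 + O))/3 = (2*O*(2 + O))/3 = 2*O*(2 + O)/3)
A = 1192 (A = -2 + 1194 = 1192)
P(W) = 4/3 + 2*W/3 (P(W) = (2*W*(2 + W)/3)/W = 4/3 + 2*W/3)
-P(-64) + A = -(4/3 + (⅔)*(-64)) + 1192 = -(4/3 - 128/3) + 1192 = -1*(-124/3) + 1192 = 124/3 + 1192 = 3700/3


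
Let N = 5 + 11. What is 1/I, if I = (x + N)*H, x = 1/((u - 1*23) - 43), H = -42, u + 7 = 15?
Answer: -29/19467 ≈ -0.0014897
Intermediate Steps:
u = 8 (u = -7 + 15 = 8)
N = 16
x = -1/58 (x = 1/((8 - 1*23) - 43) = 1/((8 - 23) - 43) = 1/(-15 - 43) = 1/(-58) = -1/58 ≈ -0.017241)
I = -19467/29 (I = (-1/58 + 16)*(-42) = (927/58)*(-42) = -19467/29 ≈ -671.28)
1/I = 1/(-19467/29) = -29/19467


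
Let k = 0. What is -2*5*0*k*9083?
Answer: 0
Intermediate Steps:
-2*5*0*k*9083 = -2*5*0*0*9083 = -0*0*9083 = -2*0*9083 = 0*9083 = 0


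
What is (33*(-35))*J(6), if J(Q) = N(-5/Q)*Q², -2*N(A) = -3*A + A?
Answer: 34650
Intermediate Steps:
N(A) = A (N(A) = -(-3*A + A)/2 = -(-1)*A = A)
J(Q) = -5*Q (J(Q) = (-5/Q)*Q² = -5*Q)
(33*(-35))*J(6) = (33*(-35))*(-5*6) = -1155*(-30) = 34650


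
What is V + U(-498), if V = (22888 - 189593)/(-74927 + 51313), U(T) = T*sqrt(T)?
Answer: 166705/23614 - 498*I*sqrt(498) ≈ 7.0596 - 11113.0*I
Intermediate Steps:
U(T) = T**(3/2)
V = 166705/23614 (V = -166705/(-23614) = -166705*(-1/23614) = 166705/23614 ≈ 7.0596)
V + U(-498) = 166705/23614 + (-498)**(3/2) = 166705/23614 - 498*I*sqrt(498)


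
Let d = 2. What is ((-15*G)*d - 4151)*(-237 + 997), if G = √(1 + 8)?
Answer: -3223160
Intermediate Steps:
G = 3 (G = √9 = 3)
((-15*G)*d - 4151)*(-237 + 997) = (-15*3*2 - 4151)*(-237 + 997) = (-45*2 - 4151)*760 = (-90 - 4151)*760 = -4241*760 = -3223160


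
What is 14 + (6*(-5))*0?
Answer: 14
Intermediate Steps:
14 + (6*(-5))*0 = 14 - 30*0 = 14 + 0 = 14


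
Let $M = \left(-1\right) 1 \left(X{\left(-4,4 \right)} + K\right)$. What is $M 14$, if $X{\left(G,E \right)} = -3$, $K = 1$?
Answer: $28$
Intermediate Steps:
$M = 2$ ($M = \left(-1\right) 1 \left(-3 + 1\right) = \left(-1\right) \left(-2\right) = 2$)
$M 14 = 2 \cdot 14 = 28$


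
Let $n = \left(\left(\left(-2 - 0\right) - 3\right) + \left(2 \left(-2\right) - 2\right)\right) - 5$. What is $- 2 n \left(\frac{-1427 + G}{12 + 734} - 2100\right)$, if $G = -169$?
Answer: $- \frac{25091136}{373} \approx -67269.0$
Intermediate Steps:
$n = -16$ ($n = \left(\left(\left(-2 + 0\right) - 3\right) - 6\right) - 5 = \left(\left(-2 - 3\right) - 6\right) - 5 = \left(-5 - 6\right) - 5 = -11 - 5 = -16$)
$- 2 n \left(\frac{-1427 + G}{12 + 734} - 2100\right) = \left(-2\right) \left(-16\right) \left(\frac{-1427 - 169}{12 + 734} - 2100\right) = 32 \left(- \frac{1596}{746} - 2100\right) = 32 \left(\left(-1596\right) \frac{1}{746} - 2100\right) = 32 \left(- \frac{798}{373} - 2100\right) = 32 \left(- \frac{784098}{373}\right) = - \frac{25091136}{373}$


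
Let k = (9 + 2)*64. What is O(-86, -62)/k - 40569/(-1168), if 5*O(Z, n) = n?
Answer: 4460327/128480 ≈ 34.716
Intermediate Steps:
k = 704 (k = 11*64 = 704)
O(Z, n) = n/5
O(-86, -62)/k - 40569/(-1168) = ((1/5)*(-62))/704 - 40569/(-1168) = -62/5*1/704 - 40569*(-1/1168) = -31/1760 + 40569/1168 = 4460327/128480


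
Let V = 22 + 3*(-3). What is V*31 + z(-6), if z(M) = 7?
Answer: 410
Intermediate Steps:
V = 13 (V = 22 - 9 = 13)
V*31 + z(-6) = 13*31 + 7 = 403 + 7 = 410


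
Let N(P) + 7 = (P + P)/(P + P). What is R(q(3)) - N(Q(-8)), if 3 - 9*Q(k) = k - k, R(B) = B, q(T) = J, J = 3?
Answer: 9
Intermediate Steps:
q(T) = 3
Q(k) = ⅓ (Q(k) = ⅓ - (k - k)/9 = ⅓ - ⅑*0 = ⅓ + 0 = ⅓)
N(P) = -6 (N(P) = -7 + (P + P)/(P + P) = -7 + (2*P)/((2*P)) = -7 + (2*P)*(1/(2*P)) = -7 + 1 = -6)
R(q(3)) - N(Q(-8)) = 3 - 1*(-6) = 3 + 6 = 9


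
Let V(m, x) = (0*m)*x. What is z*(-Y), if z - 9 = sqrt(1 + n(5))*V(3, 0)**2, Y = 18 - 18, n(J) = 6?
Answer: 0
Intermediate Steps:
V(m, x) = 0 (V(m, x) = 0*x = 0)
Y = 0
z = 9 (z = 9 + sqrt(1 + 6)*0**2 = 9 + sqrt(7)*0 = 9 + 0 = 9)
z*(-Y) = 9*(-1*0) = 9*0 = 0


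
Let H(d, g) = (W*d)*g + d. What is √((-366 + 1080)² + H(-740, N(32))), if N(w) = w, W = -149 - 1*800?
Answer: 16*√89771 ≈ 4793.9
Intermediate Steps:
W = -949 (W = -149 - 800 = -949)
H(d, g) = d - 949*d*g (H(d, g) = (-949*d)*g + d = -949*d*g + d = d - 949*d*g)
√((-366 + 1080)² + H(-740, N(32))) = √((-366 + 1080)² - 740*(1 - 949*32)) = √(714² - 740*(1 - 30368)) = √(509796 - 740*(-30367)) = √(509796 + 22471580) = √22981376 = 16*√89771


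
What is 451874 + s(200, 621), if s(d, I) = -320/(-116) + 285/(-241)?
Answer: 3158158401/6989 ≈ 4.5188e+5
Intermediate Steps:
s(d, I) = 11015/6989 (s(d, I) = -320*(-1/116) + 285*(-1/241) = 80/29 - 285/241 = 11015/6989)
451874 + s(200, 621) = 451874 + 11015/6989 = 3158158401/6989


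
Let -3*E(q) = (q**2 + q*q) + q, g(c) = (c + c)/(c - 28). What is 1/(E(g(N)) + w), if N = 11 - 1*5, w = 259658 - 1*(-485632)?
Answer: 121/90180088 ≈ 1.3418e-6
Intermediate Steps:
w = 745290 (w = 259658 + 485632 = 745290)
N = 6 (N = 11 - 5 = 6)
g(c) = 2*c/(-28 + c) (g(c) = (2*c)/(-28 + c) = 2*c/(-28 + c))
E(q) = -2*q**2/3 - q/3 (E(q) = -((q**2 + q*q) + q)/3 = -((q**2 + q**2) + q)/3 = -(2*q**2 + q)/3 = -(q + 2*q**2)/3 = -2*q**2/3 - q/3)
1/(E(g(N)) + w) = 1/(-2*6/(-28 + 6)*(1 + 2*(2*6/(-28 + 6)))/3 + 745290) = 1/(-2*6/(-22)*(1 + 2*(2*6/(-22)))/3 + 745290) = 1/(-2*6*(-1/22)*(1 + 2*(2*6*(-1/22)))/3 + 745290) = 1/(-1/3*(-6/11)*(1 + 2*(-6/11)) + 745290) = 1/(-1/3*(-6/11)*(1 - 12/11) + 745290) = 1/(-1/3*(-6/11)*(-1/11) + 745290) = 1/(-2/121 + 745290) = 1/(90180088/121) = 121/90180088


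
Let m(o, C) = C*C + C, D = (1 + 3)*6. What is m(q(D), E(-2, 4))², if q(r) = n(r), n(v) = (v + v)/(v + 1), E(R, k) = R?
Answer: 4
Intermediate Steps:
D = 24 (D = 4*6 = 24)
n(v) = 2*v/(1 + v) (n(v) = (2*v)/(1 + v) = 2*v/(1 + v))
q(r) = 2*r/(1 + r)
m(o, C) = C + C² (m(o, C) = C² + C = C + C²)
m(q(D), E(-2, 4))² = (-2*(1 - 2))² = (-2*(-1))² = 2² = 4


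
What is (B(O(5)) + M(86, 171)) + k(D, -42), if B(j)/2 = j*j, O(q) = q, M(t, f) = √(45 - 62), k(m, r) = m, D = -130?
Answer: -80 + I*√17 ≈ -80.0 + 4.1231*I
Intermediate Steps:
M(t, f) = I*√17 (M(t, f) = √(-17) = I*√17)
B(j) = 2*j² (B(j) = 2*(j*j) = 2*j²)
(B(O(5)) + M(86, 171)) + k(D, -42) = (2*5² + I*√17) - 130 = (2*25 + I*√17) - 130 = (50 + I*√17) - 130 = -80 + I*√17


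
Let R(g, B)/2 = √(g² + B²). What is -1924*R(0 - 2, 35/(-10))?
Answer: -1924*√65 ≈ -15512.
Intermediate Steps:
R(g, B) = 2*√(B² + g²) (R(g, B) = 2*√(g² + B²) = 2*√(B² + g²))
-1924*R(0 - 2, 35/(-10)) = -3848*√((35/(-10))² + (0 - 2)²) = -3848*√((35*(-⅒))² + (-2)²) = -3848*√((-7/2)² + 4) = -3848*√(49/4 + 4) = -3848*√(65/4) = -3848*√65/2 = -1924*√65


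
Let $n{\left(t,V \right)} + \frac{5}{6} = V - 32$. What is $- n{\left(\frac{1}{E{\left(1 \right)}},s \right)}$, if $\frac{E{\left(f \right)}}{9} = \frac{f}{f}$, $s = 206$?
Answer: $- \frac{1039}{6} \approx -173.17$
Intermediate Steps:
$E{\left(f \right)} = 9$ ($E{\left(f \right)} = 9 \frac{f}{f} = 9 \cdot 1 = 9$)
$n{\left(t,V \right)} = - \frac{197}{6} + V$ ($n{\left(t,V \right)} = - \frac{5}{6} + \left(V - 32\right) = - \frac{5}{6} + \left(-32 + V\right) = - \frac{197}{6} + V$)
$- n{\left(\frac{1}{E{\left(1 \right)}},s \right)} = - (- \frac{197}{6} + 206) = \left(-1\right) \frac{1039}{6} = - \frac{1039}{6}$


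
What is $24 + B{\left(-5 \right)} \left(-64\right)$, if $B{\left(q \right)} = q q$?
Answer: $-1576$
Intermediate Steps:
$B{\left(q \right)} = q^{2}$
$24 + B{\left(-5 \right)} \left(-64\right) = 24 + \left(-5\right)^{2} \left(-64\right) = 24 + 25 \left(-64\right) = 24 - 1600 = -1576$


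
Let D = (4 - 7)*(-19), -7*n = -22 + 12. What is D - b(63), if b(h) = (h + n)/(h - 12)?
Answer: 19898/357 ≈ 55.737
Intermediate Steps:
n = 10/7 (n = -(-22 + 12)/7 = -⅐*(-10) = 10/7 ≈ 1.4286)
b(h) = (10/7 + h)/(-12 + h) (b(h) = (h + 10/7)/(h - 12) = (10/7 + h)/(-12 + h))
D = 57 (D = -3*(-19) = 57)
D - b(63) = 57 - (10/7 + 63)/(-12 + 63) = 57 - 451/(51*7) = 57 - 1*451/357 = 57 - 451/357 = 19898/357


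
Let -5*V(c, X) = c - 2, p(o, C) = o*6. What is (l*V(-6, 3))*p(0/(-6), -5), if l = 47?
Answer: 0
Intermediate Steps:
p(o, C) = 6*o
V(c, X) = ⅖ - c/5 (V(c, X) = -(c - 2)/5 = -(-2 + c)/5 = ⅖ - c/5)
(l*V(-6, 3))*p(0/(-6), -5) = (47*(⅖ - ⅕*(-6)))*(6*(0/(-6))) = (47*(⅖ + 6/5))*(6*(0*(-⅙))) = (47*(8/5))*(6*0) = (376/5)*0 = 0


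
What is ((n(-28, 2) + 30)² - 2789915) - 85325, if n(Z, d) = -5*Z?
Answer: -2846340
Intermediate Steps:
((n(-28, 2) + 30)² - 2789915) - 85325 = ((-5*(-28) + 30)² - 2789915) - 85325 = ((140 + 30)² - 2789915) - 85325 = (170² - 2789915) - 85325 = (28900 - 2789915) - 85325 = -2761015 - 85325 = -2846340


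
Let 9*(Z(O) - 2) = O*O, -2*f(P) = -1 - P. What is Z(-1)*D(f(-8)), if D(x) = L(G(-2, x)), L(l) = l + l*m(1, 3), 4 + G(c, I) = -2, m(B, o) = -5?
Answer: 152/3 ≈ 50.667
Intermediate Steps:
f(P) = ½ + P/2 (f(P) = -(-1 - P)/2 = ½ + P/2)
Z(O) = 2 + O²/9 (Z(O) = 2 + (O*O)/9 = 2 + O²/9)
G(c, I) = -6 (G(c, I) = -4 - 2 = -6)
L(l) = -4*l (L(l) = l + l*(-5) = l - 5*l = -4*l)
D(x) = 24 (D(x) = -4*(-6) = 24)
Z(-1)*D(f(-8)) = (2 + (⅑)*(-1)²)*24 = (2 + (⅑)*1)*24 = (2 + ⅑)*24 = (19/9)*24 = 152/3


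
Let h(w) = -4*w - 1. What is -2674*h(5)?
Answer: 56154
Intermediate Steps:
h(w) = -1 - 4*w
-2674*h(5) = -2674*(-1 - 4*5) = -2674*(-1 - 20) = -2674*(-21) = 56154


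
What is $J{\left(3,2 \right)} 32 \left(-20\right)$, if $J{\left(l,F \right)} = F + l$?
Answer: $-3200$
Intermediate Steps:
$J{\left(3,2 \right)} 32 \left(-20\right) = \left(2 + 3\right) 32 \left(-20\right) = 5 \cdot 32 \left(-20\right) = 160 \left(-20\right) = -3200$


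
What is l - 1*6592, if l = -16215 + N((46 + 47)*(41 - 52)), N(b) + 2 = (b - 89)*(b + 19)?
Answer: 1093639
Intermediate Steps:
N(b) = -2 + (-89 + b)*(19 + b) (N(b) = -2 + (b - 89)*(b + 19) = -2 + (-89 + b)*(19 + b))
l = 1100231 (l = -16215 + (-1693 + ((46 + 47)*(41 - 52))**2 - 70*(46 + 47)*(41 - 52)) = -16215 + (-1693 + (93*(-11))**2 - 6510*(-11)) = -16215 + (-1693 + (-1023)**2 - 70*(-1023)) = -16215 + (-1693 + 1046529 + 71610) = -16215 + 1116446 = 1100231)
l - 1*6592 = 1100231 - 1*6592 = 1100231 - 6592 = 1093639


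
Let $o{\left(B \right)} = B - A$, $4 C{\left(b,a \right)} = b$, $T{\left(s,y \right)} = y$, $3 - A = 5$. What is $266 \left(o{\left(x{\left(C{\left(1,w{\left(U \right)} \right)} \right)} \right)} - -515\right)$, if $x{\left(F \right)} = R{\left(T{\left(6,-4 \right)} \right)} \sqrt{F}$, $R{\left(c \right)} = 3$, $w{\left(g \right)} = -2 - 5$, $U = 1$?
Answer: $137921$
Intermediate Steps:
$A = -2$ ($A = 3 - 5 = -2$)
$w{\left(g \right)} = -7$ ($w{\left(g \right)} = -2 - 5 = -7$)
$C{\left(b,a \right)} = \frac{b}{4}$
$x{\left(F \right)} = 3 \sqrt{F}$
$o{\left(B \right)} = 2 + B$ ($o{\left(B \right)} = B - -2 = B + 2 = 2 + B$)
$266 \left(o{\left(x{\left(C{\left(1,w{\left(U \right)} \right)} \right)} \right)} - -515\right) = 266 \left(\left(2 + 3 \sqrt{\frac{1}{4} \cdot 1}\right) - -515\right) = 266 \left(\left(2 + \frac{3}{2}\right) + 515\right) = 266 \left(\frac{7}{2} + 515\right) = 266 \cdot \frac{1037}{2} = 137921$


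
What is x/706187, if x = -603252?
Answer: -603252/706187 ≈ -0.85424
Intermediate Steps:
x/706187 = -603252/706187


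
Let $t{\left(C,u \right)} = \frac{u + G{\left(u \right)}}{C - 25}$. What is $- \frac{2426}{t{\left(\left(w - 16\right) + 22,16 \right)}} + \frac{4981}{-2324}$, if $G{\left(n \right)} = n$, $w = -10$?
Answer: $\frac{20417913}{9296} \approx 2196.4$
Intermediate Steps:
$t{\left(C,u \right)} = \frac{2 u}{-25 + C}$ ($t{\left(C,u \right)} = \frac{u + u}{C - 25} = \frac{2 u}{-25 + C}$)
$- \frac{2426}{t{\left(\left(w - 16\right) + 22,16 \right)}} + \frac{4981}{-2324} = - \frac{2426}{2 \cdot 16 \frac{1}{-25 + \left(\left(-10 - 16\right) + 22\right)}} + \frac{4981}{-2324} = - \frac{2426}{2 \cdot 16 \frac{1}{-25 + \left(-26 + 22\right)}} + 4981 \left(- \frac{1}{2324}\right) = - \frac{2426}{2 \cdot 16 \frac{1}{-25 - 4}} - \frac{4981}{2324} = - \frac{2426}{2 \cdot 16 \frac{1}{-29}} - \frac{4981}{2324} = - \frac{2426}{2 \cdot 16 \left(- \frac{1}{29}\right)} - \frac{4981}{2324} = - \frac{2426}{- \frac{32}{29}} - \frac{4981}{2324} = \left(-2426\right) \left(- \frac{29}{32}\right) - \frac{4981}{2324} = \frac{35177}{16} - \frac{4981}{2324} = \frac{20417913}{9296}$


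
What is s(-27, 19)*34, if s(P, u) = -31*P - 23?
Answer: 27676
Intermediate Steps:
s(P, u) = -23 - 31*P
s(-27, 19)*34 = (-23 - 31*(-27))*34 = (-23 + 837)*34 = 814*34 = 27676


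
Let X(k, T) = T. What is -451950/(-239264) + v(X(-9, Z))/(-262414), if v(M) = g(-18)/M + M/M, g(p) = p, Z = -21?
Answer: 207545735167/109875890768 ≈ 1.8889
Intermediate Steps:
v(M) = 1 - 18/M (v(M) = -18/M + M/M = -18/M + 1 = 1 - 18/M)
-451950/(-239264) + v(X(-9, Z))/(-262414) = -451950/(-239264) + ((-18 - 21)/(-21))/(-262414) = -451950*(-1/239264) - 1/21*(-39)*(-1/262414) = 225975/119632 + (13/7)*(-1/262414) = 225975/119632 - 13/1836898 = 207545735167/109875890768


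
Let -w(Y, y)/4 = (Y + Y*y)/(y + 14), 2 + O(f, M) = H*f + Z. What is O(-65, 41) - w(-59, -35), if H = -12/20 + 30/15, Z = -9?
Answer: -10166/21 ≈ -484.10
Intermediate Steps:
H = 7/5 (H = -12*1/20 + 30*(1/15) = -⅗ + 2 = 7/5 ≈ 1.4000)
O(f, M) = -11 + 7*f/5 (O(f, M) = -2 + (7*f/5 - 9) = -2 + (-9 + 7*f/5) = -11 + 7*f/5)
w(Y, y) = -4*(Y + Y*y)/(14 + y) (w(Y, y) = -4*(Y + Y*y)/(y + 14) = -4*(Y + Y*y)/(14 + y))
O(-65, 41) - w(-59, -35) = (-11 + (7/5)*(-65)) - (-4)*(-59)*(1 - 35)/(14 - 35) = (-11 - 91) - (-4)*(-59)*(-34)/(-21) = -102 - (-4)*(-59)*(-1)*(-34)/21 = -102 - 1*8024/21 = -102 - 8024/21 = -10166/21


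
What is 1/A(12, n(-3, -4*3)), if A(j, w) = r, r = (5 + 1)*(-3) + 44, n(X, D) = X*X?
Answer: 1/26 ≈ 0.038462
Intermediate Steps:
n(X, D) = X**2
r = 26 (r = 6*(-3) + 44 = -18 + 44 = 26)
A(j, w) = 26
1/A(12, n(-3, -4*3)) = 1/26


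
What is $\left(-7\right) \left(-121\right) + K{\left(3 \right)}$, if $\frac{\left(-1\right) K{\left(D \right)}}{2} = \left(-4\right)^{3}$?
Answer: $975$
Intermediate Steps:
$K{\left(D \right)} = 128$ ($K{\left(D \right)} = - 2 \left(-4\right)^{3} = \left(-2\right) \left(-64\right) = 128$)
$\left(-7\right) \left(-121\right) + K{\left(3 \right)} = \left(-7\right) \left(-121\right) + 128 = 847 + 128 = 975$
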